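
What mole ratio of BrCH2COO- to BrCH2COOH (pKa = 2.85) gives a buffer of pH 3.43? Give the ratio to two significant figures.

pH = pKa + log(r) ⇒ log(r) = 3.43 − 2.85 = +0.58
r = [BrCH2COO-]/[BrCH2COOH] = 10^(+0.58) = 3.8

ratio = 3.8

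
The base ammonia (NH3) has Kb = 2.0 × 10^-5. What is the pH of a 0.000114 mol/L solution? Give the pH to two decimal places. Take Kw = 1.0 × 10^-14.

NH3 + H2O ⇌ NH4+ + OH-
From the ICE table, Kb = [OH-]²/(0.000114 − [OH-]) = 2.0 × 10^-5.
The 5% rule fails; solving [OH-]² + Kb·[OH-] − Kb·C₀ = 0 exactly:
[OH-] = [−2e-05 + √(2e-05² + 9.12e-09)]/2 = 3.88 × 10^-5 M
pOH = −log(3.88 × 10^-5) = 4.41; pH = 14.00 − 4.41 = 9.59

pH = 9.59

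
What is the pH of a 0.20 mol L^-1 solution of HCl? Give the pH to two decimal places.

pH = 0.70

HCl is a strong acid and dissociates completely, so [H+] = 0.20 M.
pH = -log(0.2) = 0.70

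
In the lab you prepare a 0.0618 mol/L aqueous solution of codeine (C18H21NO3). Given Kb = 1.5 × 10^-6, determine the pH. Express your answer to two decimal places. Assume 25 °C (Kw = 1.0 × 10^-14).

pH = 10.48

C18H21NO3 + H2O ⇌ C18H22NO3+ + OH-
Kb = x²/(0.0618 − x) = 1.5 × 10^-6
Since Kb ≪ C₀, x ≈ √(Kb·C₀) = 3.04 × 10^-4 M.
(x/C₀ = 0.49% < 5%, so the approximation holds.)
pOH = 3.52, so pH = 14.00 − pOH = 10.48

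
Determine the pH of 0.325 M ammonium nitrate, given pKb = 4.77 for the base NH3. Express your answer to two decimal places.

pH = 4.86

NH4+ is the conjugate acid of the weak base NH3.
Kb = 10^(−4.77) = 1.70 × 10^-5
Ka = Kw/Kb = 1.0×10^-14 / 1.70 × 10^-5 = 5.88 × 10^-10
From the ICE table, Ka = [H+]²/(0.325 − [H+]) = 5.88 × 10^-10.
Since Ka ≪ C₀, [H+] ≈ √(Ka·C₀) = 1.38 × 10^-5 M.
([H+]/C₀ = 0.0043% < 5%, so the approximation holds.)
pH = −log(1.38 × 10^-5) = 4.86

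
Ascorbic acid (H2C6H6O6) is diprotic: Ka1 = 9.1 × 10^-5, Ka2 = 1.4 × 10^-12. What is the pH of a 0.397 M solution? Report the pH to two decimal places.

pH = 2.22

Ka1 ≫ Ka2, so treat the first dissociation as the only significant source of H+.
Ka1 = x²/(0.397 − x) = 9.1 × 10^-5
x ≈ √(9.1 × 10^-5 × 0.397) = 6.01 × 10^-3 M
pH = −log(6.01 × 10^-3) = 2.22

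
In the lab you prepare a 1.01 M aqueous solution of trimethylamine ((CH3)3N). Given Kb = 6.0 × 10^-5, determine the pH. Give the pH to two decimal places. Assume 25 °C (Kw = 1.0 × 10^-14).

(CH3)3N + H2O ⇌ (CH3)3NH+ + OH-
Kb = x²/(1.01 − x) = 6.0 × 10^-5
Since Kb ≪ C₀, x ≈ √(Kb·C₀) = 7.78 × 10^-3 M.
pOH = 2.11, so pH = 14.00 − pOH = 11.89

pH = 11.89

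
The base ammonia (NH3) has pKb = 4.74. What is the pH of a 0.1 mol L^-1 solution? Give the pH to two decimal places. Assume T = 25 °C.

pH = 11.13

NH3 + H2O ⇌ NH4+ + OH-
Kb = 10^(−4.74) = 1.82 × 10^-5
Let x = [OH-] at equilibrium. Kb = x²/(0.1 − x).
Assume x ≪ 0.1: x ≈ √(1.82 × 10^-5 × 0.1) = 1.35 × 10^-3 M
pOH = −log(1.35 × 10^-3) = 2.87; pH = 14.00 − 2.87 = 11.13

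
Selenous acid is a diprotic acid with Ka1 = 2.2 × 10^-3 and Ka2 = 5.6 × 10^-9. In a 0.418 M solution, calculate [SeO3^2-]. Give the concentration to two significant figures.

5.6 × 10^-9 M

First ionization gives [H+] ≈ [HSeO3-] = 2.92 × 10^-2 M.
Second step: Ka2 = [H+][SeO3^2-]/[HSeO3-] ≈ [SeO3^2-] (since [H+] ≈ [HSeO3-]).
So [SeO3^2-] ≈ Ka2.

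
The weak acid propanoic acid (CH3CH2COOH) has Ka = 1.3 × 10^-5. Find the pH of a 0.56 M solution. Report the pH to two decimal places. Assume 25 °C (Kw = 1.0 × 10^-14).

pH = 2.57

CH3CH2COOH ⇌ CH3CH2COO- + H+
Let x = [H+] at equilibrium. Ka = x²/(0.56 − x).
Assume x ≪ 0.56: x ≈ √(1.3 × 10^-5 × 0.56) = 2.70 × 10^-3 M
Check: 0.48% ionized — well under 5%, approximation valid.
pH = −log[H+] = −log(2.70 × 10^-3) = 2.57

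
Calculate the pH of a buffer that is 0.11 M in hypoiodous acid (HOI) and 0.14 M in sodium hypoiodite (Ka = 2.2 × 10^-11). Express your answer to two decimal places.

pKa = −log(2.2 × 10^-11) = 10.658
Using pH = pKa + log([base]/[acid]) with [base]/[acid] = 0.14/0.11:
pH = 10.658 + (+0.105) = 10.76

pH = 10.76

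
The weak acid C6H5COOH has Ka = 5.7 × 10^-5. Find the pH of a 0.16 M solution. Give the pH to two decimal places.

C6H5COOH ⇌ C6H5COO- + H+
Let x = [H+] at equilibrium. Ka = x²/(0.16 − x).
Neglecting x in the denominator: x = √(5.7 × 10^-5 × 0.16) = 3.02 × 10^-3 M
(x/C₀ = 1.9% < 5%, so the approximation holds.)
pH = −log[H+] = −log(3.02 × 10^-3) = 2.52

pH = 2.52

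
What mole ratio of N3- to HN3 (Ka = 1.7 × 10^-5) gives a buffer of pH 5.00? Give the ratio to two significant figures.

ratio = 1.7

pKa = -log(1.7 × 10^-5) = 4.770
pH = pKa + log(r) ⇒ log(r) = 5.00 − 4.770 = +0.230
r = [N3-]/[HN3] = 10^(+0.230) = 1.7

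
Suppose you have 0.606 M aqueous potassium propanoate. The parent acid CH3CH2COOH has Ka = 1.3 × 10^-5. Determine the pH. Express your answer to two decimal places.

pH = 9.33

CH3CH2COO- is the conjugate base of the weak acid CH3CH2COOH.
Kb = Kw/Ka = 1.0×10^-14 / 1.3 × 10^-5 = 7.69 × 10^-10
Kb = [OH-]²/(0.606 − [OH-]) = 7.69 × 10^-10
Since Kb ≪ C₀, [OH-] ≈ √(Kb·C₀) = 2.16 × 10^-5 M.
([OH-]/C₀ = 0.0036% < 5%, so the approximation holds.)
pOH = 4.67, so pH = 14.00 − pOH = 9.33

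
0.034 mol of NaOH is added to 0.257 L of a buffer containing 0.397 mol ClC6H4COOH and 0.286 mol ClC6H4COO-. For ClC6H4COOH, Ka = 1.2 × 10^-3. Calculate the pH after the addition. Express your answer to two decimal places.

OH- converts ClC6H4COOH to ClC6H4COO-: ClC6H4COOH → 0.363 mol, ClC6H4COO- → 0.32 mol.
pKa = −log(1.2 × 10^-3) = 2.921
Henderson–Hasselbalch with mole ratio 0.32/0.363: pH = 2.921 + (-0.055)

pH = 2.87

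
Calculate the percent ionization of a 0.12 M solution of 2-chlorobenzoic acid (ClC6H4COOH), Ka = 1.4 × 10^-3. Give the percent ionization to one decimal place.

10.2%

ClC6H4COOH ⇌ ClC6H4COO- + H+; let x = [H+] at equilibrium.
Solve x² + 0.0014x − 0.000168 = 0 → x = 1.23 × 10^-2 M
% ionization = x/C₀ × 100% = 1.23 × 10^-2/0.12 × 100% = 10.2%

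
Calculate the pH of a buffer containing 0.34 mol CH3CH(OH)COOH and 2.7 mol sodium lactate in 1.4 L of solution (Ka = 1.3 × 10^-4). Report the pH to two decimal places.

pKa = −log(1.3 × 10^-4) = 3.886
Using pH = pKa + log([base]/[acid]) with [base]/[acid] = 2.7/0.34:
pH = 3.886 + (+0.900) = 4.79

pH = 4.79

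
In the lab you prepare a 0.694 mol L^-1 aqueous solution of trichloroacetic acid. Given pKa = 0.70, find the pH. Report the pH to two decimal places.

Cl3CCOOH ⇌ Cl3CCOO- + H+
Ka = 10^(−0.70) = 2.00 × 10^-1
From the ICE table, Ka = [H+]²/(0.694 − [H+]) = 2.00 × 10^-1.
[H+] is not negligible relative to C₀; solve [H+]² + 0.2·[H+] − 0.139 = 0.
[H+] = (−Ka + √(Ka² + 4·Ka·C₀))/2 = 2.86 × 10^-1 M
pH = −log[H+] = −log(2.86 × 10^-1) = 0.54

pH = 0.54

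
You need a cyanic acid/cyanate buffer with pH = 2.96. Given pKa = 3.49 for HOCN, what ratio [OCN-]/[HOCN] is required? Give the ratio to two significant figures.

ratio = 0.30

pH = pKa + log(r) ⇒ log(r) = 2.96 − 3.49 = -0.53
r = [OCN-]/[HOCN] = 10^(-0.53) = 0.295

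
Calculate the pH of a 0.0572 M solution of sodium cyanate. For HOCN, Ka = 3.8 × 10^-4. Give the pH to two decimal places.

pH = 8.09

OCN- is the conjugate base of the weak acid HOCN.
Kb = Kw/Ka = 1.0×10^-14 / 3.8 × 10^-4 = 2.63 × 10^-11
Kb = x²/(0.0572 − x) = 2.63 × 10^-11
Assume x ≪ 0.0572: x ≈ √(2.63 × 10^-11 × 0.0572) = 1.23 × 10^-6 M
Check: 0.0021% ionized — well under 5%, approximation valid.
pOH = 5.91, so pH = 14.00 − pOH = 8.09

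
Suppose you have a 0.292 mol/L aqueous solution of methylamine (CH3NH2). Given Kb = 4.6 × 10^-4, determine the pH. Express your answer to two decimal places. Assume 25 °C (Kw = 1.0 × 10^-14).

pH = 12.06

CH3NH2 + H2O ⇌ CH3NH3+ + OH-
Kb = [OH-]²/(0.292 − [OH-]) = 4.6 × 10^-4
Neglecting [OH-] in the denominator: [OH-] = √(4.6 × 10^-4 × 0.292) = 1.16 × 10^-2 M
([OH-]/C₀ = 4% < 5%, so the approximation holds.)
pOH = 1.94, so pH = 14.00 − pOH = 12.06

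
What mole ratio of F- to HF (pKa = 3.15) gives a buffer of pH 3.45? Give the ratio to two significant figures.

pH = pKa + log(r) ⇒ log(r) = 3.45 − 3.15 = +0.30
r = [F-]/[HF] = 10^(+0.30) = 2

ratio = 2.0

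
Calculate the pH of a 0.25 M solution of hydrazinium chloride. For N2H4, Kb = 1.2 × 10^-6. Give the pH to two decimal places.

pH = 4.34

N2H5+ is the conjugate acid of the weak base N2H4.
Ka = Kw/Kb = 1.0×10^-14 / 1.2 × 10^-6 = 8.33 × 10^-9
From the ICE table, Ka = [H+]²/(0.25 − [H+]) = 8.33 × 10^-9.
Assume [H+] ≪ 0.25: [H+] ≈ √(8.33 × 10^-9 × 0.25) = 4.56 × 10^-5 M
([H+]/C₀ = 0.018% < 5%, so the approximation holds.)
pH = −log(4.56 × 10^-5) = 4.34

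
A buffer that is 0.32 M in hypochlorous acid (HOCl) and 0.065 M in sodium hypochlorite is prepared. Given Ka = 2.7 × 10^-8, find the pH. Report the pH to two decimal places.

pH = 6.88

pKa = −log(2.7 × 10^-8) = 7.569
Henderson–Hasselbalch: pH = pKa + log([OCl-]/[HOCl]) = 7.569 + log(0.065/0.32)
pH = 7.569 + (-0.692) = 6.88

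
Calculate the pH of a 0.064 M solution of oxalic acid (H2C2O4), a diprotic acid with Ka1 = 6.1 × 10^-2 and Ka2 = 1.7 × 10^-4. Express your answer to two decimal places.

pH = 1.41

Ka1 ≫ Ka2, so treat the first dissociation as the only significant source of H+.
Ka1 = x²/(0.064 − x) = 6.1 × 10^-2
Solving the quadratic: x = (−Ka1 + √(Ka1² + 4·Ka1·C₀))/2 = 3.90 × 10^-2 M
pH = −log(3.90 × 10^-2) = 1.41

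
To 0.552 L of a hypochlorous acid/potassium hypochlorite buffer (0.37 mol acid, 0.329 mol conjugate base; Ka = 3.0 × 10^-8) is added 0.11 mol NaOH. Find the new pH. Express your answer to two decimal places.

pH = 7.75

OH- converts HOCl to OCl-: HOCl → 0.26 mol, OCl- → 0.439 mol.
pKa = −log(3.0 × 10^-8) = 7.523
pH = pKa + log([A⁻]/[HA]) = 7.523 + log(0.439/0.26) = 7.523 +0.227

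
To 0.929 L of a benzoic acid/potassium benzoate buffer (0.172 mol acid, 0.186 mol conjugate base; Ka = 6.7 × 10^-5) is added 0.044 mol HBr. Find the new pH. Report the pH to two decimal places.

Added H+ converts C6H5COO- to C6H5COOH: C6H5COOH → 0.216 mol, C6H5COO- → 0.142 mol.
pKa = −log(6.7 × 10^-5) = 4.174
pH = pKa + log(n_C6H5COO-/n_C6H5COOH) = 4.174 + log(0.142/0.216) = 4.174 + (-0.182)

pH = 3.99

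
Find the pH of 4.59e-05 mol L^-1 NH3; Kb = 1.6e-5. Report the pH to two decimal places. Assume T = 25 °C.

NH3 + H2O ⇌ NH4+ + OH-
Kb = x²/(4.59e-05 − x) = 1.6 × 10^-5
The 5% rule fails; solving x² + Kb·x − Kb·C₀ = 0 exactly:
x = (−Kb + √(Kb² + 4·Kb·C₀))/2 = 2.03 × 10^-5 M
pOH = 4.69, so pH = 14.00 − pOH = 9.31

pH = 9.31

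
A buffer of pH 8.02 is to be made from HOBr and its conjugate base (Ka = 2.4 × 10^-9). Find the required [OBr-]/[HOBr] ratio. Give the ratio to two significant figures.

ratio = 0.25

pKa = -log(2.4 × 10^-9) = 8.620
pH = pKa + log(r) ⇒ log(r) = 8.02 − 8.620 = -0.600
r = [OBr-]/[HOBr] = 10^(-0.600) = 0.251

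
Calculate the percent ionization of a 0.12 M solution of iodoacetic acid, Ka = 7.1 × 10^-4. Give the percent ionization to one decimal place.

7.4%

ICH2COOH ⇌ ICH2COO- + H+; let x = [H+] at equilibrium.
Ka = x²/(C₀ − x); solving the quadratic gives x = 8.88 × 10^-3 M.
Fraction ionized = 8.88 × 10^-3 / 0.12 = 0.0740 → 7.4%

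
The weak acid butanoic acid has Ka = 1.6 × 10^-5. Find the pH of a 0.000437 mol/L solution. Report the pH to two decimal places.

pH = 4.12

CH3(CH2)2COOH ⇌ CH3(CH2)2COO- + H+
Ka = [H+]²/(0.000437 − [H+]) = 1.6 × 10^-5
Here C₀/Ka ≈ 27.3, so the small-[H+] approximation fails. Use the quadratic:
[H+] = (−Ka + √(Ka² + 4·Ka·C₀))/2 = 7.60 × 10^-5 M
pH = −log(7.60 × 10^-5) = 4.12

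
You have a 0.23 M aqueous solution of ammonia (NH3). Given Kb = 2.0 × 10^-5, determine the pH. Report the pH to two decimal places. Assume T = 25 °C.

NH3 + H2O ⇌ NH4+ + OH-
From the ICE table, Kb = [OH-]²/(0.23 − [OH-]) = 2.0 × 10^-5.
Neglecting [OH-] in the denominator: [OH-] = √(2.0 × 10^-5 × 0.23) = 2.14 × 10^-3 M
pOH = 2.67, so pH = 14.00 − pOH = 11.33

pH = 11.33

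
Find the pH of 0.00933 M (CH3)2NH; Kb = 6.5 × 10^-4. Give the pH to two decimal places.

pH = 11.33

(CH3)2NH + H2O ⇌ (CH3)2NH2+ + OH-
Kb = x²/(0.00933 − x) = 6.5 × 10^-4
The 5% rule fails; solving x² + Kb·x − Kb·C₀ = 0 exactly:
x = [−0.00065 + √(0.00065² + 2.43e-05)]/2 = 2.16 × 10^-3 M
pOH = 2.67, so pH = 14.00 − pOH = 11.33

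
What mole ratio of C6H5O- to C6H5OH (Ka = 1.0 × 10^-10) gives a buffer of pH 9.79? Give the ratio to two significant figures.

ratio = 0.62

pKa = -log(1.0 × 10^-10) = 10.000
pH = pKa + log(r) ⇒ log(r) = 9.79 − 10.000 = -0.210
r = [C6H5O-]/[C6H5OH] = 10^(-0.210) = 0.617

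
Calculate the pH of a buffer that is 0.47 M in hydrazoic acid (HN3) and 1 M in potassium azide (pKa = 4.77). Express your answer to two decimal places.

Using pH = pKa + log([base]/[acid]) with [base]/[acid] = 1/0.47:
pH = 4.77 + (+0.328) = 5.10

pH = 5.10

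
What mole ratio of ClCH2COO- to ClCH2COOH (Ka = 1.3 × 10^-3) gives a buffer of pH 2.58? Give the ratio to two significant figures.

ratio = 0.49

pKa = -log(1.3 × 10^-3) = 2.886
pH = pKa + log(r) ⇒ log(r) = 2.58 − 2.886 = -0.306
r = [ClCH2COO-]/[ClCH2COOH] = 10^(-0.306) = 0.494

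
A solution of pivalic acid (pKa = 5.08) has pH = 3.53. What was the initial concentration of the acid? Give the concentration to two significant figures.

C₀ = 1.1 × 10^-2 M

[H+] = 10^(-3.53) = 2.95 × 10^-4 M = x
Ka = 10^(−5.08) = 8.32 × 10^-6
Ka = x²/(C₀ − x) ⇒ C₀ = x + x²/Ka
C₀ = 2.95 × 10^-4 + (2.95 × 10^-4)²/(8.32 × 10^-6) = 1.08 × 10^-2 M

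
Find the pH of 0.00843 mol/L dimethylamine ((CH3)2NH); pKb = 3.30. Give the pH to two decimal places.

(CH3)2NH + H2O ⇌ (CH3)2NH2+ + OH-
Kb = 10^(−3.30) = 5.01 × 10^-4
From the ICE table, Kb = [OH-]²/(0.00843 − [OH-]) = 5.01 × 10^-4.
The 5% rule fails; solving [OH-]² + Kb·[OH-] − Kb·C₀ = 0 exactly:
[OH-] = (−Kb + √(Kb² + 4·Kb·C₀))/2 = 1.82 × 10^-3 M
pOH = 2.74, so pH = 14.00 − pOH = 11.26

pH = 11.26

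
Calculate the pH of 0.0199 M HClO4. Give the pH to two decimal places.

pH = 1.70

HClO4 is a strong acid and dissociates completely, so [H+] = 0.0199 M.
pH = -log(0.0199) = 1.70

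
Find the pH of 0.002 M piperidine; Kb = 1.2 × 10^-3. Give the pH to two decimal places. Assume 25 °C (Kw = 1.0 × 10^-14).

C5H10NH + H2O ⇌ C5H10NH2+ + OH-
From the ICE table, Kb = [OH-]²/(0.002 − [OH-]) = 1.2 × 10^-3.
[OH-] is not negligible relative to C₀; solve [OH-]² + 0.0012·[OH-] − 2.4e-06 = 0.
[OH-] = (−Kb + √(Kb² + 4·Kb·C₀))/2 = 1.06 × 10^-3 M
pOH = −log(1.06 × 10^-3) = 2.97; pH = 14.00 − 2.97 = 11.03

pH = 11.03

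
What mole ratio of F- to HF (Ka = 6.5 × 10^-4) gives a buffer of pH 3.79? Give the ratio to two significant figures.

ratio = 4.0

pKa = -log(6.5 × 10^-4) = 3.187
pH = pKa + log(r) ⇒ log(r) = 3.79 − 3.187 = +0.603
r = [F-]/[HF] = 10^(+0.603) = 4.01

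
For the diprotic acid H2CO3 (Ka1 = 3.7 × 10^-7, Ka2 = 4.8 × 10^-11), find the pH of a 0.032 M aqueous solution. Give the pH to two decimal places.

pH = 3.96

Since Ka1 ≫ Ka2, the first ionization dominates [H+].
Ka1 = x²/(0.032 − x) = 3.7 × 10^-7
x ≈ √(3.7 × 10^-7 × 0.032) = 1.09 × 10^-4 M
pH = −log(1.09 × 10^-4) = 3.96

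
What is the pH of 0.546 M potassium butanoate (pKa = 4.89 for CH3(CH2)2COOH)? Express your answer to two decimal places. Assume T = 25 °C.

CH3(CH2)2COO- is the conjugate base of the weak acid CH3(CH2)2COOH.
Ka = 10^(−4.89) = 1.29 × 10^-5
Kb = Kw/Ka = 1.0×10^-14 / 1.29 × 10^-5 = 7.75 × 10^-10
Kb = x²/(0.546 − x) = 7.75 × 10^-10
Assume x ≪ 0.546: x ≈ √(7.75 × 10^-10 × 0.546) = 2.06 × 10^-5 M
pOH = −log(2.06 × 10^-5) = 4.69; pH = 14.00 − 4.69 = 9.31

pH = 9.31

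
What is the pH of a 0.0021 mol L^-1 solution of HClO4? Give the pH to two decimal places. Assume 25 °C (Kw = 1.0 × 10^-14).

HClO4 is a strong acid and dissociates completely, so [H+] = 0.0021 M.
pH = -log(0.0021) = 2.68

pH = 2.68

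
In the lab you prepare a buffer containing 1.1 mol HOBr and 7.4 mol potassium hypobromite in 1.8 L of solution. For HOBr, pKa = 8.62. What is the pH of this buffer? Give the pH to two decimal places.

pH = 9.45

pH = pKa + log([A⁻]/[HA]) = 8.62 + log(7.4/1.1)
pH = 8.62 + (+0.828) = 9.45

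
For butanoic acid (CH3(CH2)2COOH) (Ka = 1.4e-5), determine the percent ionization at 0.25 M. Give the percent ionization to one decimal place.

0.7%

CH3(CH2)2COOH ⇌ CH3(CH2)2COO- + H+; let x = [H+] at equilibrium.
x ≈ √(Ka·C₀) = √(1.4 × 10^-5 × 0.25) = 1.87 × 10^-3 M
Fraction ionized = 1.87 × 10^-3 / 0.25 = 0.0075 → 0.7%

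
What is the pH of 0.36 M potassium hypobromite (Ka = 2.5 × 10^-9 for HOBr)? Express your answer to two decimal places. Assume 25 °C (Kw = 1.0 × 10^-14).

OBr- is the conjugate base of the weak acid HOBr.
Kb = Kw/Ka = 1.0×10^-14 / 2.5 × 10^-9 = 4.00 × 10^-6
Let x = [OH-] at equilibrium. Kb = x²/(0.36 − x).
Since Kb ≪ C₀, x ≈ √(Kb·C₀) = 1.20 × 10^-3 M.
Check: 0.33% ionized — well under 5%, approximation valid.
pOH = 2.92, so pH = 14.00 − pOH = 11.08

pH = 11.08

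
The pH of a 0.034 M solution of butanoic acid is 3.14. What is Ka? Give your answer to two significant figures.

Ka = 1.6 × 10^-5

[H+] = 10^(-3.14) = 7.24 × 10^-4 M
At equilibrium [HA] = 0.034 − 7.24 × 10^-4 = 3.33 × 10^-2 M
Ka = [H+][A-]/[HA] = (7.24 × 10^-4)² / 3.33 × 10^-2 = 1.6 × 10^-5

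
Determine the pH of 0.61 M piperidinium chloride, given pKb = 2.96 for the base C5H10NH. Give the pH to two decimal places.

C5H10NH2+ is the conjugate acid of the weak base C5H10NH.
Kb = 10^(−2.96) = 1.10 × 10^-3
Ka = Kw/Kb = 1.0×10^-14 / 1.10 × 10^-3 = 9.09 × 10^-12
From the ICE table, Ka = [H+]²/(0.61 − [H+]) = 9.09 × 10^-12.
Since Ka ≪ C₀, [H+] ≈ √(Ka·C₀) = 2.35 × 10^-6 M.
pH = −log(2.35 × 10^-6) = 5.63

pH = 5.63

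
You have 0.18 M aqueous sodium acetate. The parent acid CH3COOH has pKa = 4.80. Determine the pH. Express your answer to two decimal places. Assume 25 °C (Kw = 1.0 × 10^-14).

pH = 9.03

CH3COO- is the conjugate base of the weak acid CH3COOH.
Ka = 10^(−4.80) = 1.58 × 10^-5
Kb = Kw/Ka = 1.0×10^-14 / 1.58 × 10^-5 = 6.33 × 10^-10
Let x = [OH-] at equilibrium. Kb = x²/(0.18 − x).
Neglecting x in the denominator: x = √(6.33 × 10^-10 × 0.18) = 1.07 × 10^-5 M
pOH = 4.97, so pH = 14.00 − pOH = 9.03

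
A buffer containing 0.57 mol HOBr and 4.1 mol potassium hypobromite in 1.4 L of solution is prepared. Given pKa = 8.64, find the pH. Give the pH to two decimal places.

pH = 9.50

Henderson–Hasselbalch: pH = pKa + log([OBr-]/[HOBr]) = 8.64 + log(4.1/0.57)
pH = 8.64 + (+0.857) = 9.50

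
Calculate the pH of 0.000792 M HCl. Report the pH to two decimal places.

pH = 3.10

HCl is a strong acid and dissociates completely, so [H+] = 0.000792 M.
pH = -log(0.000792) = 3.10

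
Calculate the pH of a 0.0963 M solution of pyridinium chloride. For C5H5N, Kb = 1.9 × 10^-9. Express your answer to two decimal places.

pH = 3.15

C5H5NH+ is the conjugate acid of the weak base C5H5N.
Ka = Kw/Kb = 1.0×10^-14 / 1.9 × 10^-9 = 5.26 × 10^-6
Let x = [H+] at equilibrium. Ka = x²/(0.0963 − x).
Assume x ≪ 0.0963: x ≈ √(5.26 × 10^-6 × 0.0963) = 7.12 × 10^-4 M
(x/C₀ = 0.74% < 5%, so the approximation holds.)
pH = −log[H+] = −log(7.12 × 10^-4) = 3.15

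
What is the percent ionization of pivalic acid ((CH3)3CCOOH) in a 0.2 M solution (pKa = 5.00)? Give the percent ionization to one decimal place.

0.7%

(CH3)3CCOOH ⇌ (CH3)3CCOO- + H+; let x = [H+] at equilibrium.
Ka = 10^(−5.00) = 1.00 × 10^-5
x ≈ √(Ka·C₀) = √(1.00 × 10^-5 × 0.2) = 1.41 × 10^-3 M
% ionization = x/C₀ × 100% = 1.41 × 10^-3/0.2 × 100% = 0.7%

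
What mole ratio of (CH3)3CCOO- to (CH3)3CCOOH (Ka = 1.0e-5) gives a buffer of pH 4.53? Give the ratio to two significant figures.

ratio = 0.34

pKa = -log(1.0 × 10^-5) = 5.000
pH = pKa + log(r) ⇒ log(r) = 4.53 − 5.000 = -0.470
r = [(CH3)3CCOO-]/[(CH3)3CCOOH] = 10^(-0.470) = 0.339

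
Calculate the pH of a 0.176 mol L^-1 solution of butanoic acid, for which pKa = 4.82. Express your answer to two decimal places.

pH = 2.79

CH3(CH2)2COOH ⇌ CH3(CH2)2COO- + H+
Ka = 10^(−4.82) = 1.51 × 10^-5
Ka = x²/(0.176 − x) = 1.51 × 10^-5
Neglecting x in the denominator: x = √(1.51 × 10^-5 × 0.176) = 1.63 × 10^-3 M
pH = −log[H+] = −log(1.63 × 10^-3) = 2.79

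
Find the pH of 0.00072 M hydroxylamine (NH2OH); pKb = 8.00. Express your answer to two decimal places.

NH2OH + H2O ⇌ NH3OH+ + OH-
Kb = 10^(−8.00) = 1.00 × 10^-8
Kb = x²/(0.00072 − x) = 1.00 × 10^-8
Neglecting x in the denominator: x = √(1.00 × 10^-8 × 0.00072) = 2.68 × 10^-6 M
pOH = −log(2.68 × 10^-6) = 5.57; pH = 14.00 − 5.57 = 8.43

pH = 8.43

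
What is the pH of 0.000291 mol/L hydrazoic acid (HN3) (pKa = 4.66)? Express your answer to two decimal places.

HN3 ⇌ N3- + H+
Ka = 10^(−4.66) = 2.19 × 10^-5
Ka = [H+]²/(0.000291 − [H+]) = 2.19 × 10^-5
Here C₀/Ka ≈ 13.3, so the small-[H+] approximation fails. Use the quadratic:
[H+] = [−2.19e-05 + √(2.19e-05² + 2.55e-08)]/2 = 6.96 × 10^-5 M
pH = −log[H+] = −log(6.96 × 10^-5) = 4.16

pH = 4.16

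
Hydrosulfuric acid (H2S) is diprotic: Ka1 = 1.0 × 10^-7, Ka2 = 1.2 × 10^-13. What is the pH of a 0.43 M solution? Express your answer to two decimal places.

Ka1 ≫ Ka2, so treat the first dissociation as the only significant source of H+.
Ka1 = x²/(0.43 − x) = 1.0 × 10^-7
x ≈ √(1.0 × 10^-7 × 0.43) = 2.07 × 10^-4 M
pH = −log(2.07 × 10^-4) = 3.68

pH = 3.68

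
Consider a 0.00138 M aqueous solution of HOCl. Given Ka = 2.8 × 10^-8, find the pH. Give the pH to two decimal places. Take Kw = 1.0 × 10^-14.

pH = 5.21

HOCl ⇌ OCl- + H+
Ka = x²/(0.00138 − x) = 2.8 × 10^-8
Assume x ≪ 0.00138: x ≈ √(2.8 × 10^-8 × 0.00138) = 6.22 × 10^-6 M
pH = −log[H+] = −log(6.22 × 10^-6) = 5.21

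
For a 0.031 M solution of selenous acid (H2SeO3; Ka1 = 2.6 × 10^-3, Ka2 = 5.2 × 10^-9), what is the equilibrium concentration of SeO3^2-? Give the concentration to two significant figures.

5.2 × 10^-9 M

First ionization gives [H+] ≈ [HSeO3-] = 7.77 × 10^-3 M.
Second step: Ka2 = [H+][SeO3^2-]/[HSeO3-] ≈ [SeO3^2-] (since [H+] ≈ [HSeO3-]).
So [SeO3^2-] ≈ Ka2.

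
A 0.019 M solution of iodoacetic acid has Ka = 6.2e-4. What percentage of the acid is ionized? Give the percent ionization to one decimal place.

ICH2COOH ⇌ ICH2COO- + H+; let x = [H+] at equilibrium.
Ka = x²/(C₀ − x); solving the quadratic gives x = 3.14 × 10^-3 M.
Fraction ionized = 3.14 × 10^-3 / 0.019 = 0.1653 → 16.5%

16.5%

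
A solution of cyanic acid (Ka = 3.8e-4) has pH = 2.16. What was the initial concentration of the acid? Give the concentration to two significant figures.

C₀ = 1.3 × 10^-1 M

[H+] = 10^(-2.16) = 6.92 × 10^-3 M = x
Ka = x²/(C₀ − x) ⇒ C₀ = x + x²/Ka
C₀ = 6.92 × 10^-3 + (6.92 × 10^-3)²/(3.8 × 10^-4) = 1.33 × 10^-1 M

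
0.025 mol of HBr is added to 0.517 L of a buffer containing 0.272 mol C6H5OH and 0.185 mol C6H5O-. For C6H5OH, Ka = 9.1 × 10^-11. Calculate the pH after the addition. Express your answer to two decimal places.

pH = 9.77

After neutralization: n(C6H5OH) = 0.297 mol, n(C6H5O-) = 0.16 mol.
pKa = −log(9.1 × 10^-11) = 10.041
Henderson–Hasselbalch with mole ratio 0.16/0.297: pH = 10.041 + (-0.269)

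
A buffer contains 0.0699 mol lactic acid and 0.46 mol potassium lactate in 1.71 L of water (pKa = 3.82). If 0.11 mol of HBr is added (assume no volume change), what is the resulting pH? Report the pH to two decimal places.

pH = 4.11

Added H+ converts CH3CH(OH)COO- to CH3CH(OH)COOH: CH3CH(OH)COOH → 0.18 mol, CH3CH(OH)COO- → 0.35 mol.
pH = pKa + log(n_CH3CH(OH)COO-/n_CH3CH(OH)COOH) = 3.82 + log(0.35/0.18) = 3.82 + (+0.289)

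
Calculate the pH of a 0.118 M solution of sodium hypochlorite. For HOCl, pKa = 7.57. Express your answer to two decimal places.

pH = 10.32

OCl- is the conjugate base of the weak acid HOCl.
Ka = 10^(−7.57) = 2.69 × 10^-8
Kb = Kw/Ka = 1.0×10^-14 / 2.69 × 10^-8 = 3.72 × 10^-7
Let x = [OH-] at equilibrium. Kb = x²/(0.118 − x).
Assume x ≪ 0.118: x ≈ √(3.72 × 10^-7 × 0.118) = 2.10 × 10^-4 M
pOH = 3.68, so pH = 14.00 − pOH = 10.32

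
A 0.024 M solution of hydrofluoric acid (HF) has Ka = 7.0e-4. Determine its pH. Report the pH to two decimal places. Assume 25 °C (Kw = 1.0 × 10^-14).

pH = 2.42

HF ⇌ F- + H+
From the ICE table, Ka = [H+]²/(0.024 − [H+]) = 7.0 × 10^-4.
The 5% rule fails; solving [H+]² + Ka·[H+] − Ka·C₀ = 0 exactly:
[H+] = (−Ka + √(Ka² + 4·Ka·C₀))/2 = 3.76 × 10^-3 M
pH = −log(3.76 × 10^-3) = 2.42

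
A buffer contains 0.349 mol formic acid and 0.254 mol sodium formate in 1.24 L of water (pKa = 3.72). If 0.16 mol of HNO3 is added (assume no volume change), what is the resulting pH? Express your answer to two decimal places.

After neutralization: n(HCOOH) = 0.509 mol, n(HCOO-) = 0.094 mol.
Henderson–Hasselbalch with mole ratio 0.094/0.509: pH = 3.72 + (-0.734)

pH = 2.99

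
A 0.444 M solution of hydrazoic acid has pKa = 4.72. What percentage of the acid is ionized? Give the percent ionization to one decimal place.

HN3 ⇌ N3- + H+; let x = [H+] at equilibrium.
Ka = 10^(−4.72) = 1.91 × 10^-5
x ≈ √(Ka·C₀) = √(1.91 × 10^-5 × 0.444) = 2.91 × 10^-3 M
Fraction ionized = 2.91 × 10^-3 / 0.444 = 0.0066 → 0.7%

0.7%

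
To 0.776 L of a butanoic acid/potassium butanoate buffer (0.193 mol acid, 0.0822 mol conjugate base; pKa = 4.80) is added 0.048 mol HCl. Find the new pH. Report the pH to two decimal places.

pH = 3.95

After neutralization: n(CH3(CH2)2COOH) = 0.241 mol, n(CH3(CH2)2COO-) = 0.0342 mol.
pH = pKa + log(n_CH3(CH2)2COO-/n_CH3(CH2)2COOH) = 4.80 + log(0.0342/0.241) = 4.80 + (-0.848)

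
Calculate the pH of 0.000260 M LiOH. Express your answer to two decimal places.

LiOH is a strong base; [OH-] = 0.00026 M.
pOH = -log(0.00026) = 3.59
pH = 14.00 - 3.59 = 10.41

pH = 10.41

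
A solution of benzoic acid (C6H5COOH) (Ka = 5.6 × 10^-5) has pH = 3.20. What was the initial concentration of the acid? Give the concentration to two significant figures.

C₀ = 7.7 × 10^-3 M

[H+] = 10^(-3.20) = 6.31 × 10^-4 M = x
Ka = x²/(C₀ − x) ⇒ C₀ = x + x²/Ka
C₀ = 6.31 × 10^-4 + (6.31 × 10^-4)²/(5.6 × 10^-5) = 7.74 × 10^-3 M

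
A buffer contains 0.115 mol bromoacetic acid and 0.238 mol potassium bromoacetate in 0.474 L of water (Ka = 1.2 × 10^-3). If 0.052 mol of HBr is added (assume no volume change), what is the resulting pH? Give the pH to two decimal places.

After neutralization: n(BrCH2COOH) = 0.167 mol, n(BrCH2COO-) = 0.186 mol.
pKa = −log(1.2 × 10^-3) = 2.921
Henderson–Hasselbalch with mole ratio 0.186/0.167: pH = 2.921 + (+0.047)

pH = 2.97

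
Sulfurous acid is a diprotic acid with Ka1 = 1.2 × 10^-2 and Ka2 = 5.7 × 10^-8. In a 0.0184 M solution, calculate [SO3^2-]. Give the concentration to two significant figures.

5.7 × 10^-8 M

First ionization gives [H+] ≈ [HSO3-] = 1.00 × 10^-2 M.
Second step: Ka2 = [H+][SO3^2-]/[HSO3-] ≈ [SO3^2-] (since [H+] ≈ [HSO3-]).
So [SO3^2-] ≈ Ka2.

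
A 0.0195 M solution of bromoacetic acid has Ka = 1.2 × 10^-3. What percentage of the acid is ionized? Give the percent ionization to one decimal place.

BrCH2COOH ⇌ BrCH2COO- + H+; let x = [H+] at equilibrium.
Solve x² + 0.0012x − 2.34e-05 = 0 → x = 4.27 × 10^-3 M
Fraction ionized = 4.27 × 10^-3 / 0.0195 = 0.2190 → 21.9%

21.9%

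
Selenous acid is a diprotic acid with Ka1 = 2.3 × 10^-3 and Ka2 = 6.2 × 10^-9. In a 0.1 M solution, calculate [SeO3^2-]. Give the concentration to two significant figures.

6.2 × 10^-9 M

First ionization gives [H+] ≈ [HSeO3-] = 1.41 × 10^-2 M.
Second step: Ka2 = [H+][SeO3^2-]/[HSeO3-] ≈ [SeO3^2-] (since [H+] ≈ [HSeO3-]).
So [SeO3^2-] ≈ Ka2.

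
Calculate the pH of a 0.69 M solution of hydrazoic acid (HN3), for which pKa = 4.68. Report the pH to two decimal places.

HN3 ⇌ N3- + H+
Ka = 10^(−4.68) = 2.09 × 10^-5
Ka = x²/(0.69 − x) = 2.09 × 10^-5
Assume x ≪ 0.69: x ≈ √(2.09 × 10^-5 × 0.69) = 3.80 × 10^-3 M
Check: 0.55% ionized — well under 5%, approximation valid.
pH = −log(3.80 × 10^-3) = 2.42

pH = 2.42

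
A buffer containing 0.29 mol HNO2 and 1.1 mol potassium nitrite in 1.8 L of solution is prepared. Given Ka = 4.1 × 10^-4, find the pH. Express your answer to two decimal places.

pKa = −log(4.1 × 10^-4) = 3.387
pH = pKa + log([A⁻]/[HA]) = 3.387 + log(1.1/0.29)
pH = 3.387 + (+0.579) = 3.97

pH = 3.97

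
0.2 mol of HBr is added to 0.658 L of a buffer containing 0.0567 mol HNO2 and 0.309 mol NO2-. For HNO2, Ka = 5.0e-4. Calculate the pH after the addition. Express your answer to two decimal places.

Added H+ converts NO2- to HNO2: HNO2 → 0.257 mol, NO2- → 0.109 mol.
pKa = −log(5.0 × 10^-4) = 3.301
Henderson–Hasselbalch with mole ratio 0.109/0.257: pH = 3.301 + (-0.373)

pH = 2.93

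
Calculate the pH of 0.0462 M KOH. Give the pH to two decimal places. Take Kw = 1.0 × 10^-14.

pH = 12.66

KOH is a strong base; [OH-] = 0.0462 M.
pOH = -log(0.0462) = 1.34
pH = 14.00 - 1.34 = 12.66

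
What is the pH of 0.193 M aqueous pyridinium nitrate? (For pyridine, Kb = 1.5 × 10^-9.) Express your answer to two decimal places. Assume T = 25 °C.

C5H5NH+ is the conjugate acid of the weak base C5H5N.
Ka = Kw/Kb = 1.0×10^-14 / 1.5 × 10^-9 = 6.67 × 10^-6
Let x = [H+] at equilibrium. Ka = x²/(0.193 − x).
Neglecting x in the denominator: x = √(6.67 × 10^-6 × 0.193) = 1.13 × 10^-3 M
pH = −log[H+] = −log(1.13 × 10^-3) = 2.95

pH = 2.95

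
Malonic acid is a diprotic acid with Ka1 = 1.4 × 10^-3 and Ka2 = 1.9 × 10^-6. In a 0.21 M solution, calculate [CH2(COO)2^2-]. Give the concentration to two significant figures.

First ionization gives [H+] ≈ [CH2(COOH)COO-] = 1.65 × 10^-2 M.
Second step: Ka2 = [H+][CH2(COO)2^2-]/[CH2(COOH)COO-] ≈ [CH2(COO)2^2-] (since [H+] ≈ [CH2(COOH)COO-]).
So [CH2(COO)2^2-] ≈ Ka2.

1.9 × 10^-6 M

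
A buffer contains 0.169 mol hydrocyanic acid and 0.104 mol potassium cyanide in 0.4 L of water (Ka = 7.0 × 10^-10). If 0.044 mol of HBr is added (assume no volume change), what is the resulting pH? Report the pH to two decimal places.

Added H+ converts CN- to HCN: HCN → 0.213 mol, CN- → 0.06 mol.
pKa = −log(7.0 × 10^-10) = 9.155
pH = pKa + log(n_CN-/n_HCN) = 9.155 + log(0.06/0.213) = 9.155 + (-0.550)

pH = 8.60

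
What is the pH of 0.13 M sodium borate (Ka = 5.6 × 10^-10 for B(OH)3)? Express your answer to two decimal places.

pH = 11.18

B(OH)4- is the conjugate base of the weak acid B(OH)3.
Kb = Kw/Ka = 1.0×10^-14 / 5.6 × 10^-10 = 1.79 × 10^-5
From the ICE table, Kb = x²/(0.13 − x) = 1.79 × 10^-5.
Since Kb ≪ C₀, x ≈ √(Kb·C₀) = 1.53 × 10^-3 M.
(x/C₀ = 1.2% < 5%, so the approximation holds.)
pOH = 2.82, so pH = 14.00 − pOH = 11.18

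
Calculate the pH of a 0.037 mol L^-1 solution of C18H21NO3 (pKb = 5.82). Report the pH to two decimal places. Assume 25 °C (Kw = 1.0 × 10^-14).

pH = 10.37

C18H21NO3 + H2O ⇌ C18H22NO3+ + OH-
Kb = 10^(−5.82) = 1.51 × 10^-6
From the ICE table, Kb = [OH-]²/(0.037 − [OH-]) = 1.51 × 10^-6.
Since Kb ≪ C₀, [OH-] ≈ √(Kb·C₀) = 2.36 × 10^-4 M.
pOH = −log(2.36 × 10^-4) = 3.63; pH = 14.00 − 3.63 = 10.37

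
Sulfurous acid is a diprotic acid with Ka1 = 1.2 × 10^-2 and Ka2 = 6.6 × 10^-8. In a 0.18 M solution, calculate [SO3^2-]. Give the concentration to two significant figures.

6.6 × 10^-8 M

First ionization gives [H+] ≈ [HSO3-] = 4.09 × 10^-2 M.
Second step: Ka2 = [H+][SO3^2-]/[HSO3-] ≈ [SO3^2-] (since [H+] ≈ [HSO3-]).
So [SO3^2-] ≈ Ka2.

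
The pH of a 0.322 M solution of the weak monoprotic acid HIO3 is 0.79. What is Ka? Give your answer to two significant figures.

Ka = 1.6 × 10^-1

[H+] = 10^(-0.79) = 1.62 × 10^-1 M
At equilibrium [HA] = 0.322 − 1.62 × 10^-1 = 1.60 × 10^-1 M
Ka = [H+][A-]/[HA] = (1.62 × 10^-1)² / 1.60 × 10^-1 = 1.6 × 10^-1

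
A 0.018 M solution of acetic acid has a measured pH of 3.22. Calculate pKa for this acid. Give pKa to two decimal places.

[H+] = 10^(-3.22) = 6.03 × 10^-4 M
At equilibrium [HA] = 0.018 − 6.03 × 10^-4 = 1.74 × 10^-2 M
Ka = [H+][A-]/[HA] = (6.03 × 10^-4)² / 1.74 × 10^-2 = 2.09 × 10^-5
pKa = -log(2.09 × 10^-5) = 4.68

pKa = 4.68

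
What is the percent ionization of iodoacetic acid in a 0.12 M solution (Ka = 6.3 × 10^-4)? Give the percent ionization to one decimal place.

ICH2COOH ⇌ ICH2COO- + H+; let x = [H+] at equilibrium.
Solve x² + 0.00063x − 7.56e-05 = 0 → x = 8.39 × 10^-3 M
% ionization = x/C₀ × 100% = 8.39 × 10^-3/0.12 × 100% = 7.0%

7.0%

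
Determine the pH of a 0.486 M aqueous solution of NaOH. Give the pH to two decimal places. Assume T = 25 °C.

NaOH is a strong base; [OH-] = 0.486 M.
pOH = -log(0.486) = 0.31
pH = 14.00 - 0.31 = 13.69

pH = 13.69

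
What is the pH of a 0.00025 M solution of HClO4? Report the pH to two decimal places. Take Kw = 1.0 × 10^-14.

pH = 3.60

HClO4 is a strong acid and dissociates completely, so [H+] = 0.00025 M.
pH = -log(0.00025) = 3.60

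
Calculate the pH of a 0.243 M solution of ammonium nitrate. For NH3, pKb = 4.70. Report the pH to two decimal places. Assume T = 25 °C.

NH4+ is the conjugate acid of the weak base NH3.
Kb = 10^(−4.70) = 2.00 × 10^-5
Ka = Kw/Kb = 1.0×10^-14 / 2.00 × 10^-5 = 5.00 × 10^-10
Let x = [H+] at equilibrium. Ka = x²/(0.243 − x).
Since Ka ≪ C₀, x ≈ √(Ka·C₀) = 1.10 × 10^-5 M.
pH = −log[H+] = −log(1.10 × 10^-5) = 4.96

pH = 4.96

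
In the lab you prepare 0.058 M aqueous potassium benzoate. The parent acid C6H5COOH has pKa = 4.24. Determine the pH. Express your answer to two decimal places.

pH = 8.50

C6H5COO- is the conjugate base of the weak acid C6H5COOH.
Ka = 10^(−4.24) = 5.75 × 10^-5
Kb = Kw/Ka = 1.0×10^-14 / 5.75 × 10^-5 = 1.74 × 10^-10
From the ICE table, Kb = [OH-]²/(0.058 − [OH-]) = 1.74 × 10^-10.
Since Kb ≪ C₀, [OH-] ≈ √(Kb·C₀) = 3.18 × 10^-6 M.
pOH = 5.50, so pH = 14.00 − pOH = 8.50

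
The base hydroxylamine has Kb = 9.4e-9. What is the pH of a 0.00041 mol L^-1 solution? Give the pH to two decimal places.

pH = 8.29

NH2OH + H2O ⇌ NH3OH+ + OH-
Kb = x²/(0.00041 − x) = 9.4 × 10^-9
Neglecting x in the denominator: x = √(9.4 × 10^-9 × 0.00041) = 1.96 × 10^-6 M
(x/C₀ = 0.48% < 5%, so the approximation holds.)
pOH = −log(1.96 × 10^-6) = 5.71; pH = 14.00 − 5.71 = 8.29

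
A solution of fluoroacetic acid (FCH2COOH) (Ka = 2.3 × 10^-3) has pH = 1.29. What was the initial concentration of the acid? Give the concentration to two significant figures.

C₀ = 1.2 M

[H+] = 10^(-1.29) = 5.13 × 10^-2 M = x
Ka = x²/(C₀ − x) ⇒ C₀ = x + x²/Ka
C₀ = 5.13 × 10^-2 + (5.13 × 10^-2)²/(2.3 × 10^-3) = 1.20 M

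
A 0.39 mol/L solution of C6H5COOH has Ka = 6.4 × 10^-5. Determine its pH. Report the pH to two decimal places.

C6H5COOH ⇌ C6H5COO- + H+
Let x = [H+] at equilibrium. Ka = x²/(0.39 − x).
Assume x ≪ 0.39: x ≈ √(6.4 × 10^-5 × 0.39) = 5.00 × 10^-3 M
Check: 1.3% ionized — well under 5%, approximation valid.
pH = −log(5.00 × 10^-3) = 2.30

pH = 2.30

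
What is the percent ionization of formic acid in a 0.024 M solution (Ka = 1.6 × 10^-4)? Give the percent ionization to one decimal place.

7.8%

HCOOH ⇌ HCOO- + H+; let x = [H+] at equilibrium.
Ka = x²/(C₀ − x); solving the quadratic gives x = 1.88 × 10^-3 M.
Fraction ionized = 1.88 × 10^-3 / 0.024 = 0.0783 → 7.8%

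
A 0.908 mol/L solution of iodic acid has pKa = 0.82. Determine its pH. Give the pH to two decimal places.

pH = 0.52

HIO3 ⇌ IO3- + H+
Ka = 10^(−0.82) = 1.51 × 10^-1
Let x = [H+] at equilibrium. Ka = x²/(0.908 − x).
The 5% rule fails; solving x² + Ka·x − Ka·C₀ = 0 exactly:
x = (−Ka + √(Ka² + 4·Ka·C₀))/2 = 3.02 × 10^-1 M
pH = −log[H+] = −log(3.02 × 10^-1) = 0.52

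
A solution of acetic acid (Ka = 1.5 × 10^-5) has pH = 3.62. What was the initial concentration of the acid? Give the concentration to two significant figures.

C₀ = 4.1 × 10^-3 M

[H+] = 10^(-3.62) = 2.40 × 10^-4 M = x
Ka = x²/(C₀ − x) ⇒ C₀ = x + x²/Ka
C₀ = 2.40 × 10^-4 + (2.40 × 10^-4)²/(1.5 × 10^-5) = 4.08 × 10^-3 M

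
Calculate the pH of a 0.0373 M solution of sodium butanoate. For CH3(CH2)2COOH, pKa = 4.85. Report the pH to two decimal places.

pH = 8.71

CH3(CH2)2COO- is the conjugate base of the weak acid CH3(CH2)2COOH.
Ka = 10^(−4.85) = 1.41 × 10^-5
Kb = Kw/Ka = 1.0×10^-14 / 1.41 × 10^-5 = 7.09 × 10^-10
Let x = [OH-] at equilibrium. Kb = x²/(0.0373 − x).
Assume x ≪ 0.0373: x ≈ √(7.09 × 10^-10 × 0.0373) = 5.14 × 10^-6 M
pOH = −log(5.14 × 10^-6) = 5.29; pH = 14.00 − 5.29 = 8.71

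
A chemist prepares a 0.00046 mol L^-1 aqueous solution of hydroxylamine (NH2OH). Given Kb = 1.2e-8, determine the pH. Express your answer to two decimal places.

pH = 8.37

NH2OH + H2O ⇌ NH3OH+ + OH-
From the ICE table, Kb = [OH-]²/(0.00046 − [OH-]) = 1.2 × 10^-8.
Assume [OH-] ≪ 0.00046: [OH-] ≈ √(1.2 × 10^-8 × 0.00046) = 2.35 × 10^-6 M
([OH-]/C₀ = 0.51% < 5%, so the approximation holds.)
pOH = −log(2.35 × 10^-6) = 5.63; pH = 14.00 − 5.63 = 8.37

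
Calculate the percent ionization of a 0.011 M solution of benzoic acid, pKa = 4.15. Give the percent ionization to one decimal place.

C6H5COOH ⇌ C6H5COO- + H+; let x = [H+] at equilibrium.
Ka = 10^(−4.15) = 7.08 × 10^-5
Ka = x²/(C₀ − x); solving the quadratic gives x = 8.48 × 10^-4 M.
Fraction ionized = 8.48 × 10^-4 / 0.011 = 0.0771 → 7.7%

7.7%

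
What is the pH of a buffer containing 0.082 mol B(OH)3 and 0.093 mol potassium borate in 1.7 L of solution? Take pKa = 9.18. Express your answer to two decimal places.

Henderson–Hasselbalch: pH = pKa + log([B(OH)4-]/[B(OH)3]) = 9.18 + log(0.093/0.082)
pH = 9.18 + (+0.055) = 9.23

pH = 9.23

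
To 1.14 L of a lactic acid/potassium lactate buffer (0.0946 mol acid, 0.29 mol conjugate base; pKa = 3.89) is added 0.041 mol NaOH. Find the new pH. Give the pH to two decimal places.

pH = 4.68

After neutralization: n(CH3CH(OH)COOH) = 0.0536 mol, n(CH3CH(OH)COO-) = 0.331 mol.
pH = pKa + log(n_CH3CH(OH)COO-/n_CH3CH(OH)COOH) = 3.89 + log(0.331/0.0536) = 3.89 + (+0.791)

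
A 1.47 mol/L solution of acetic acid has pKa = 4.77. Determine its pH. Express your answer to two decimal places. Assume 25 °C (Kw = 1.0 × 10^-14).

CH3COOH ⇌ CH3COO- + H+
Ka = 10^(−4.77) = 1.70 × 10^-5
From the ICE table, Ka = [H+]²/(1.47 − [H+]) = 1.70 × 10^-5.
Since Ka ≪ C₀, [H+] ≈ √(Ka·C₀) = 5.00 × 10^-3 M.
([H+]/C₀ = 0.34% < 5%, so the approximation holds.)
pH = −log[H+] = −log(5.00 × 10^-3) = 2.30

pH = 2.30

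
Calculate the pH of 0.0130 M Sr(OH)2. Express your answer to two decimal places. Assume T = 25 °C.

Sr(OH)2 is a strong base (each formula unit releases 2 OH-); [OH-] = 0.026 M.
pOH = -log(0.026) = 1.59
pH = 14.00 - 1.59 = 12.41

pH = 12.41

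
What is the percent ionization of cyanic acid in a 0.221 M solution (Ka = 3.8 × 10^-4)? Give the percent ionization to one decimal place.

HOCN ⇌ OCN- + H+; let x = [H+] at equilibrium.
x ≈ √(Ka·C₀) = √(3.8 × 10^-4 × 0.221) = 9.16 × 10^-3 M
% ionization = x/C₀ × 100% = 9.16 × 10^-3/0.221 × 100% = 4.1%

4.1%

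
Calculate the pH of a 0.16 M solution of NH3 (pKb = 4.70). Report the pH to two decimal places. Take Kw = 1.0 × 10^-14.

NH3 + H2O ⇌ NH4+ + OH-
Kb = 10^(−4.70) = 2.00 × 10^-5
Kb = x²/(0.16 − x) = 2.00 × 10^-5
Since Kb ≪ C₀, x ≈ √(Kb·C₀) = 1.79 × 10^-3 M.
(x/C₀ = 1.1% < 5%, so the approximation holds.)
pOH = −log(1.79 × 10^-3) = 2.75; pH = 14.00 − 2.75 = 11.25

pH = 11.25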